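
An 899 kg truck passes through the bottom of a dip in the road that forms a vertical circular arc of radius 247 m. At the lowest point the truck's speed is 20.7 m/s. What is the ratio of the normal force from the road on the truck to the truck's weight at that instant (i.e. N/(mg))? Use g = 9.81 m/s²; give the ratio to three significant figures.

1.18

At the bottom, N − mg = mv²/r, so N = m(v²/r + g) and N/(mg) = v²/(rg) + 1 = (20.7)²/(247 × 9.81) + 1 = 0.1768 + 1 = 1.177.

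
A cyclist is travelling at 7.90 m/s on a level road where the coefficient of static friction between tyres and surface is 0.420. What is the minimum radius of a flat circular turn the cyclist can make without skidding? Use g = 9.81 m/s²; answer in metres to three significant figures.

At the limit, μ_s m g = m v²/r, so r_min = v²/(μ_s g) = (7.90)²/(0.420 × 9.81) = 62.41/4.120 = 15.15 m.

15.1 m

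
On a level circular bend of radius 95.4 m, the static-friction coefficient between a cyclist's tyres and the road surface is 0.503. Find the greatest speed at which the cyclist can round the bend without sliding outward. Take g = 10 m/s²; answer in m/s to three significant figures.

21.9 m/s

The only inward force on a level bend is static friction, so at the limit f_s = μ_s N = μ_s m g = m v²/r.
Mass cancels: v_max = √(μ_s g r) = √(0.503 × 10.0 × 95.4) = √479.9 = 21.91 m/s.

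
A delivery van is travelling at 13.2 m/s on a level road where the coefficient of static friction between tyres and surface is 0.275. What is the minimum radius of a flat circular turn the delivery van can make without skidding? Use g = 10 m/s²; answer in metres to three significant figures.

63.4 m

At the limit, μ_s m g = m v²/r, so r_min = v²/(μ_s g) = (13.2)²/(0.275 × 10.0) = 174.2/2.750 = 63.36 m.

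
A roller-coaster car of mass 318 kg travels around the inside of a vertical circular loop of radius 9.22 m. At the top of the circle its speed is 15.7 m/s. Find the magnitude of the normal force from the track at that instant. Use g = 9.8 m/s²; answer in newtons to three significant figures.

At the top, both N and the weight mg point inward (toward the centre), so N + mg = mv²/r.
N = m(v²/r − g) = 318 × ((15.7)²/9.22 − 9.8) = 318 × (26.73 − 9.8) = 318 × 16.93 = 5385 N.

5390 N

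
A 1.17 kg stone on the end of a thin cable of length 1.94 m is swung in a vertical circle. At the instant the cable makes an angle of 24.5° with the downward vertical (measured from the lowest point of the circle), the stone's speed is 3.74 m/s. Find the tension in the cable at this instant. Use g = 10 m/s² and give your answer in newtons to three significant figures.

Take the radial direction toward the centre of the circle as positive. The component of the weight along the string toward the centre is −mg cos φ (φ measured from the bottom), so Newton's second law along the string gives T − mg cos φ = m v²/r.
cos 24.5° = 0.9100, so T = m(v²/r + g cos φ) = 1.17 × ((3.74)²/1.94 + 10.0 × 0.9100) = 1.17 × (7.210 + (9.100)) = 1.17 × 16.31 = 19.08 N.

19.1 N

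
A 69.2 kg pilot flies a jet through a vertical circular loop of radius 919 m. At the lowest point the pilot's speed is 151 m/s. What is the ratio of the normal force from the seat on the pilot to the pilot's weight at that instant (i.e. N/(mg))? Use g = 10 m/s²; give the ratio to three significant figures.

At the bottom, N − mg = mv²/r, so N = m(v²/r + g) and N/(mg) = v²/(rg) + 1 = (151)²/(919 × 10.0) + 1 = 2.481 + 1 = 3.481.

3.48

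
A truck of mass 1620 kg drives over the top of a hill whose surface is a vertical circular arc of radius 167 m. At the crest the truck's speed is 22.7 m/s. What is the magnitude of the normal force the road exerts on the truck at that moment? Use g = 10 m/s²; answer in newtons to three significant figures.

At the crest the centripetal acceleration points downward (toward the centre of the arc), so mg − N = mv²/r.
N = m(g − v²/r) = 1620 × (10.0 − (22.7)²/167) = 1620 × (10.0 − 3.086) = 1620 × 6.914 = 11200 N.

11200 N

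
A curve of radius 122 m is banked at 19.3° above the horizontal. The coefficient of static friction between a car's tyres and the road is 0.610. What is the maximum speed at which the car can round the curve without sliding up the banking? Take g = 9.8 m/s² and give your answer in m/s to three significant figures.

At the maximum speed, friction acts down the slope at its limiting value f = μN. Radially (horizontal, toward centre): N sinθ + μN cosθ = mv²/r. Vertically: N cosθ − μN sinθ = mg.
Dividing: v² = r g (sinθ + μcosθ)/(cosθ − μsinθ).
sinθ + μcosθ = 0.3305 + 0.610×0.9438 = 0.9062; cosθ − μsinθ = 0.9438 − 0.610×0.3305 = 0.7422.
v² = 122 × 9.8 × 0.9062/0.7422 = 1460 m²/s², so v = 38.21 m/s.

38.2 m/s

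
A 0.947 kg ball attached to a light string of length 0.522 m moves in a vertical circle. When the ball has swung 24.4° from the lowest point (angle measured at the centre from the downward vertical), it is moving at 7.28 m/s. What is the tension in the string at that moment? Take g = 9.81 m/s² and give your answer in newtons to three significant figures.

105 N

Take the radial direction toward the centre of the circle as positive. The component of the weight along the string toward the centre is −mg cos φ (φ measured from the bottom), so Newton's second law along the string gives T − mg cos φ = m v²/r.
cos 24.4° = 0.9107, so T = m(v²/r + g cos φ) = 0.947 × ((7.28)²/0.522 + 9.81 × 0.9107) = 0.947 × (101.5 + (8.934)) = 0.947 × 110.5 = 104.6 N.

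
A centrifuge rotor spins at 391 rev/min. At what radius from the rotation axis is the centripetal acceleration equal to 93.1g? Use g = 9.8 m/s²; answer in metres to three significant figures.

0.544 m

ω = 391 rev/min × 2π/60 = 40.95 rad/s.
a_c = ω²r = 93.1g ⇒ r = 93.1 × 9.8 / (40.95)² = 912.4/1677 = 0.5442 m.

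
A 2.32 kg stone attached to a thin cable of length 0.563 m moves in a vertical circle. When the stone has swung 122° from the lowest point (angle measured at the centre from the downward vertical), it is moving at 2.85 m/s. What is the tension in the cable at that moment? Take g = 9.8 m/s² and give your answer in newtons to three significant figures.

Take the radial direction toward the centre of the circle as positive. The component of the weight along the string toward the centre is −mg cos φ (φ measured from the bottom), so Newton's second law along the string gives T − mg cos φ = m v²/r.
cos 122° = -0.5299, so T = m(v²/r + g cos φ) = 2.32 × ((2.85)²/0.563 + 9.8 × -0.5299) = 2.32 × (14.43 + (-5.193)) = 2.32 × 9.234 = 21.42 N.

21.4 N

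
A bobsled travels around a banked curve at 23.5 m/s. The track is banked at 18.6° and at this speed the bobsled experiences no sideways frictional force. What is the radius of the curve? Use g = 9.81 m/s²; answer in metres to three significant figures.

Frictionless banking: tanθ = v²/(rg), so r = v²/(g tanθ).
r = (23.5)²/(9.81 × tan 18.6°) = 552.2/(9.81 × 0.3365) = 552.2/3.301 = 167.3 m.

167 m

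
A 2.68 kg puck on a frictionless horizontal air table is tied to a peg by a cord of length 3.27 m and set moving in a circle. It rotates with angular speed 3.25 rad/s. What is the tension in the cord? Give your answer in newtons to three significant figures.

92.6 N

v = ωr = 3.25 × 3.27 = 10.63 m/s.
The tension is the only horizontal force, so it supplies the full centripetal force: T = m v²/r = 2.68 × (10.63)²/3.27 = 2.68 × 112.9/3.27 = 92.57 N.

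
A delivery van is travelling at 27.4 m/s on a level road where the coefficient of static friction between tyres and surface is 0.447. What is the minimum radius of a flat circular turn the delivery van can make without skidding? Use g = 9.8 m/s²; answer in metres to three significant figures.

171 m

At the limit, μ_s m g = m v²/r, so r_min = v²/(μ_s g) = (27.4)²/(0.447 × 9.8) = 750.8/4.381 = 171.4 m.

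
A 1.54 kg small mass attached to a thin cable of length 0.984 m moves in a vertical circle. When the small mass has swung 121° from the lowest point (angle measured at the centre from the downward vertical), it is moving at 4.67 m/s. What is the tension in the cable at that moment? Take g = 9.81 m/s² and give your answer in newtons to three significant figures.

Take the radial direction toward the centre of the circle as positive. The component of the weight along the string toward the centre is −mg cos φ (φ measured from the bottom), so Newton's second law along the string gives T − mg cos φ = m v²/r.
cos 121° = -0.5150, so T = m(v²/r + g cos φ) = 1.54 × ((4.67)²/0.984 + 9.81 × -0.5150) = 1.54 × (22.16 + (-5.053)) = 1.54 × 17.11 = 26.35 N.

26.4 N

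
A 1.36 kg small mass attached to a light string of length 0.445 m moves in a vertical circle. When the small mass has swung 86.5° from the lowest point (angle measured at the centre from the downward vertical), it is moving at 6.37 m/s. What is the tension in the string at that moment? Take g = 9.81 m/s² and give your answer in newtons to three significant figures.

Take the radial direction toward the centre of the circle as positive. The component of the weight along the string toward the centre is −mg cos φ (φ measured from the bottom), so Newton's second law along the string gives T − mg cos φ = m v²/r.
cos 86.5° = 0.06105, so T = m(v²/r + g cos φ) = 1.36 × ((6.37)²/0.445 + 9.81 × 0.06105) = 1.36 × (91.18 + (0.5989)) = 1.36 × 91.78 = 124.8 N.

125 N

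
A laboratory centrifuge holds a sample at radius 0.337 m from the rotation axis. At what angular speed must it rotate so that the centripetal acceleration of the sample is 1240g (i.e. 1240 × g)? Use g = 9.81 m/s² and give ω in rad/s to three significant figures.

190 rad/s

Centripetal acceleration a_c = ω²r. Setting ω²r = 1240g:
ω = √(1240g / r) = √(1240 × 9.81 / 0.337) = √36100 = 190.0 rad/s.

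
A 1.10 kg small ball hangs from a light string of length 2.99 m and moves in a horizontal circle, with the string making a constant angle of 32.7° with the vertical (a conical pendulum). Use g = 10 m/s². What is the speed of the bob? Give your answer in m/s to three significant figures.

The radius of the circle is r = L sinθ = 2.99 × sin 32.7° = 1.615 m.
Horizontally T sinθ = mv²/r and vertically T cosθ = mg, so tanθ = v²/(rg).
v = √(r g tanθ) = √(1.615 × 10.0 × 0.6420) = √10.37 = 3.220 m/s.

3.22 m/s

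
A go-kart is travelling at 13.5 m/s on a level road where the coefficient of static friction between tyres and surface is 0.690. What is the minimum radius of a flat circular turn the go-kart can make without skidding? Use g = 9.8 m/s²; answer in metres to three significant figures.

At the limit, μ_s m g = m v²/r, so r_min = v²/(μ_s g) = (13.5)²/(0.690 × 9.8) = 182.2/6.762 = 26.95 m.

27.0 m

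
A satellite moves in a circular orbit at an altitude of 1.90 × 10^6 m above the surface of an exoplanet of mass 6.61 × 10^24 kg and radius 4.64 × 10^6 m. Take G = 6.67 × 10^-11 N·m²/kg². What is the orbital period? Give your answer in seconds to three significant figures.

r = R + h = 4.64 × 10^6 + 1.90 × 10^6 = 6.540 × 10^6 m. Gravity provides the centripetal force: G M m / r² = m v² / r ⇒ v = √(GM/r) = 8211 m/s.
T = 2πr/v = 2π × 6.540 × 10^6 / 8211 = 5005 s.

5000 s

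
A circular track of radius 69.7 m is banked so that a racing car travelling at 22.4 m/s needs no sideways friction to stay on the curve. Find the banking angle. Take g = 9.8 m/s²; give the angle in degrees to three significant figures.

36.3°

For a frictionless banked turn: horizontally N sinθ = mv²/r and vertically N cosθ = mg.
Dividing: tanθ = v²/(r g) = (22.4)²/(69.7 × 9.8) = 501.8/683.1 = 0.7346.
θ = arctan(0.7346) = 36.30°.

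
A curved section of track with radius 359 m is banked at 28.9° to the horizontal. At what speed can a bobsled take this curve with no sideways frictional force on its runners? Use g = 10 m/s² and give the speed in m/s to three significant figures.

44.5 m/s

On a frictionless banked curve, N sinθ = mv²/r and N cosθ = mg, so tanθ = v²/(rg).
v = √(r g tanθ) = √(359 × 10.0 × tan 28.9°) = √(359 × 10.0 × 0.5520) = √1982 = 44.52 m/s.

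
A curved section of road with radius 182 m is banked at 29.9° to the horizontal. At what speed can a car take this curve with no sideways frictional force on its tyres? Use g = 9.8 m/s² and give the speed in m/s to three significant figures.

On a frictionless banked curve, N sinθ = mv²/r and N cosθ = mg, so tanθ = v²/(rg).
v = √(r g tanθ) = √(182 × 9.8 × tan 29.9°) = √(182 × 9.8 × 0.5750) = √1026 = 32.03 m/s.

32.0 m/s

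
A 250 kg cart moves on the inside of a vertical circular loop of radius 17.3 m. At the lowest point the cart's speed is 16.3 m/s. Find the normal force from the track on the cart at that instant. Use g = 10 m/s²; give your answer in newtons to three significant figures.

6340 N

At the lowest point, N points up (toward the centre) and the weight mg points down (away from the centre), so the net inward force is N − mg = mv²/r.
N = m(v²/r + g) = 250 × ((16.3)²/17.3 + 10.0) = 250 × (15.36 + 10.0) = 250 × 25.36 = 6339 N.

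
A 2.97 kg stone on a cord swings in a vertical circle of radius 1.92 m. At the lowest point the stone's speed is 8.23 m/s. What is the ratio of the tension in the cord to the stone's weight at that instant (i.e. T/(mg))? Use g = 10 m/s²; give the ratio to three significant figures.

4.53

At the bottom, T − mg = mv²/r, so T = m(v²/r + g) and T/(mg) = v²/(rg) + 1 = (8.23)²/(1.92 × 10.0) + 1 = 3.528 + 1 = 4.528.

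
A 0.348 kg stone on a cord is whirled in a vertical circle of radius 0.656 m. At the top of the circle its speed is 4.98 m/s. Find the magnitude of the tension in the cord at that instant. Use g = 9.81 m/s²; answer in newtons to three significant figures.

At the top, both T and the weight mg point inward (toward the centre), so T + mg = mv²/r.
T = m(v²/r − g) = 0.348 × ((4.98)²/0.656 − 9.81) = 0.348 × (37.81 − 9.81) = 0.348 × 28.00 = 9.742 N.

9.74 N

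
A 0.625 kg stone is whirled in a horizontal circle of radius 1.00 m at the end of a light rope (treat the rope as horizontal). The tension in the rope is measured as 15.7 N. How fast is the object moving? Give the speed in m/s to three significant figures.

T = m v²/r ⇒ v = √(T r / m) = √(15.7 × 1.00 / 0.625) = √25.12 = 5.012 m/s.

5.01 m/s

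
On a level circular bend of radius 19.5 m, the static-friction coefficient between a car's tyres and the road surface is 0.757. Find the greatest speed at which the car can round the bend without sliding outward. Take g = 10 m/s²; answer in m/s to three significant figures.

12.1 m/s

Friction provides the centripetal force on a flat curve. At maximum speed it is at its limiting value: μ_s m g = m v²/r.
Mass cancels: v_max = √(μ_s g r) = √(0.757 × 10.0 × 19.5) = √147.6 = 12.15 m/s.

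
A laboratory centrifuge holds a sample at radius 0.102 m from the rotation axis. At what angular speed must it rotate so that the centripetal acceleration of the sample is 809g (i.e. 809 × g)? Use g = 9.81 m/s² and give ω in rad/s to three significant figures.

279 rad/s

Centripetal acceleration a_c = ω²r. Setting ω²r = 809g:
ω = √(809g / r) = √(809 × 9.81 / 0.102) = √77810 = 278.9 rad/s.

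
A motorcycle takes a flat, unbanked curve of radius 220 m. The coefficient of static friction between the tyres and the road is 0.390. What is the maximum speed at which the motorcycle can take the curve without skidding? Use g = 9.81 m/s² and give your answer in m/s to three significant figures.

29.0 m/s

On a flat curve, static friction is the only horizontal force, so it must supply the full centripetal force: μ_s m g = m v²/r.
Mass cancels: v_max = √(μ_s g r) = √(0.390 × 9.81 × 220) = √841.7 = 29.01 m/s.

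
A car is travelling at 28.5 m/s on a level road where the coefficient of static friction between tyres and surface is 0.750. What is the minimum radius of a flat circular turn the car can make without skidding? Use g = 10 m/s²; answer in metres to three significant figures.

At the limit, μ_s m g = m v²/r, so r_min = v²/(μ_s g) = (28.5)²/(0.750 × 10.0) = 812.2/7.500 = 108.3 m.

108 m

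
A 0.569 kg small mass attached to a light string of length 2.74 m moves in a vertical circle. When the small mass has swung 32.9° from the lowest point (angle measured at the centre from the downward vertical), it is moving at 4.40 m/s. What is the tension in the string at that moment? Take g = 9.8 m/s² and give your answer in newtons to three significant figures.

8.70 N

Take the radial direction toward the centre of the circle as positive. The component of the weight along the string toward the centre is −mg cos φ (φ measured from the bottom), so Newton's second law along the string gives T − mg cos φ = m v²/r.
cos 32.9° = 0.8396, so T = m(v²/r + g cos φ) = 0.569 × ((4.40)²/2.74 + 9.8 × 0.8396) = 0.569 × (7.066 + (8.228)) = 0.569 × 15.29 = 8.702 N.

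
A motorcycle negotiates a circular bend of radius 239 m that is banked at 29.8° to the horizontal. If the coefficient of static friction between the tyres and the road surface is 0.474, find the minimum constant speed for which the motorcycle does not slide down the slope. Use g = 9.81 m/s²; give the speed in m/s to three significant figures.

At the minimum speed, friction acts up the slope at its limiting value f = μN. Radially (horizontal, toward centre): N sinθ − μN cosθ = mv²/r. Vertically: N cosθ + μN sinθ = mg.
Dividing: v² = r g (sinθ − μcosθ)/(cosθ + μsinθ).
sinθ − μcosθ = 0.4970 − 0.474×0.8678 = 0.08565; cosθ + μsinθ = 0.8678 + 0.474×0.4970 = 1.103.
v² = 239 × 9.81 × 0.08565/1.103 = 182.0 m²/s², so v = 13.49 m/s.

13.5 m/s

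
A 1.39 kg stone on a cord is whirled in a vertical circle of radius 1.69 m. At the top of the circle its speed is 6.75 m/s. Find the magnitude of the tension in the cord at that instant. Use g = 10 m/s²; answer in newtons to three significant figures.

At the top, both T and the weight mg point inward (toward the centre), so T + mg = mv²/r.
T = m(v²/r − g) = 1.39 × ((6.75)²/1.69 − 10.0) = 1.39 × (26.96 − 10.0) = 1.39 × 16.96 = 23.57 N.

23.6 N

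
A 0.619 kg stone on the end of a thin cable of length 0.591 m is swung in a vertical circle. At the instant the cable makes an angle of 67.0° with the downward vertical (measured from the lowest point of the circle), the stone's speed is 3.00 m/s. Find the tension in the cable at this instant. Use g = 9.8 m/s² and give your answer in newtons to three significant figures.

11.8 N

Take the radial direction toward the centre of the circle as positive. The component of the weight along the string toward the centre is −mg cos φ (φ measured from the bottom), so Newton's second law along the string gives T − mg cos φ = m v²/r.
cos 67.0° = 0.3907, so T = m(v²/r + g cos φ) = 0.619 × ((3.00)²/0.591 + 9.8 × 0.3907) = 0.619 × (15.23 + (3.829)) = 0.619 × 19.06 = 11.80 N.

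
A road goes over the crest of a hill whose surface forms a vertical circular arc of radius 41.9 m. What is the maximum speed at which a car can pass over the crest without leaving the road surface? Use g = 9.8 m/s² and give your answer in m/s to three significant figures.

20.3 m/s

At the crest the centre of the circle is below the car, so the net downward (centripetal) force is mg − N = mv²/r.
The car leaves the road when N → 0, giving v_max = √(g r) = √(9.8 × 41.9) = 20.26 m/s.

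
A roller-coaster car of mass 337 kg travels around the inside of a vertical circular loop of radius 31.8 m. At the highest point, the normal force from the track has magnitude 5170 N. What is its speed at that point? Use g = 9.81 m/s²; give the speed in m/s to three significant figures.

28.3 m/s

At the top, N + mg = mv²/r, so v = √(r(N/m + g)) = √(31.8 × (5170/337 + 9.81)) = √(31.8 × 25.15) = √799.8 = 28.28 m/s.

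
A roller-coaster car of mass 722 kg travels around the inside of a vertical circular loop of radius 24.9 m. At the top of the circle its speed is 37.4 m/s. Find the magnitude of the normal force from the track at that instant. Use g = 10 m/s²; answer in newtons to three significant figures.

33300 N

At the top, both N and the weight mg point inward (toward the centre), so N + mg = mv²/r.
N = m(v²/r − g) = 722 × ((37.4)²/24.9 − 10.0) = 722 × (56.18 − 10.0) = 722 × 46.18 = 33340 N.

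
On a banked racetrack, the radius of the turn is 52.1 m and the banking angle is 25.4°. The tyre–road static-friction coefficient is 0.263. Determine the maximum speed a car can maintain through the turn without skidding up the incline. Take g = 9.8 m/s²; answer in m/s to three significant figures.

At the maximum speed, friction acts down the slope at its limiting value f = μN. Radially (horizontal, toward centre): N sinθ + μN cosθ = mv²/r. Vertically: N cosθ − μN sinθ = mg.
Dividing: v² = r g (sinθ + μcosθ)/(cosθ − μsinθ).
sinθ + μcosθ = 0.4289 + 0.263×0.9033 = 0.6665; cosθ − μsinθ = 0.9033 − 0.263×0.4289 = 0.7905.
v² = 52.1 × 9.8 × 0.6665/0.7905 = 430.5 m²/s², so v = 20.75 m/s.

20.7 m/s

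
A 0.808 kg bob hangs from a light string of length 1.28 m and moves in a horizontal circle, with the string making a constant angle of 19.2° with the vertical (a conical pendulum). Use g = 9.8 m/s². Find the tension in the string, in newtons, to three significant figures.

Vertically the bob has no acceleration, so T cosθ = mg.
T = mg/cosθ = 0.808 × 9.8 / cos 19.2° = 7.918/0.9444 = 8.385 N.

8.38 N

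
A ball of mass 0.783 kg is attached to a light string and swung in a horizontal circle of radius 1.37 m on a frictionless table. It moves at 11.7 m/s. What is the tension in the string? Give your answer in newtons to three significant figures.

The tension is the only horizontal force, so it supplies the full centripetal force: T = m v²/r = 0.783 × (11.70)²/1.37 = 0.783 × 136.9/1.37 = 78.24 N.

78.2 N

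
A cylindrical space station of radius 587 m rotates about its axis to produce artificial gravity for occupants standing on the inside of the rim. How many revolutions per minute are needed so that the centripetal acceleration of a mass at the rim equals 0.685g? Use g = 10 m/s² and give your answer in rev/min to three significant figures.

1.03 rev/min

Require ω²r = 0.685g, so ω = √(0.685 × 10.0/587) = 0.1080 rad/s.
In rev/min: ω × 60/(2π) = 0.1080 × 60/(2π) = 1.032 rev/min.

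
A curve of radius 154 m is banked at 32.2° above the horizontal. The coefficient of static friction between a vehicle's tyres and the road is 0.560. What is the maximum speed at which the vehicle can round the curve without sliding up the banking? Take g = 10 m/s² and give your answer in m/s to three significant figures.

53.2 m/s

At the maximum speed, friction acts down the slope at its limiting value f = μN. Radially (horizontal, toward centre): N sinθ + μN cosθ = mv²/r. Vertically: N cosθ − μN sinθ = mg.
Dividing: v² = r g (sinθ + μcosθ)/(cosθ − μsinθ).
sinθ + μcosθ = 0.5329 + 0.560×0.8462 = 1.007; cosθ − μsinθ = 0.8462 − 0.560×0.5329 = 0.5478.
v² = 154 × 10.0 × 1.007/0.5478 = 2830 m²/s², so v = 53.20 m/s.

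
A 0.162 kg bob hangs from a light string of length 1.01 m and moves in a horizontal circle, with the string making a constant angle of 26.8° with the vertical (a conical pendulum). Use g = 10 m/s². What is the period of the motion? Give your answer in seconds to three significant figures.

1.89 s

r = L sinθ = 0.4554 m. From T sinθ = mω²r and T cosθ = mg: tanθ = ω²r/g, so ω² = g tanθ / r = g/(L cosθ).
ω = √(g/(L cosθ)) = √(10.0/(1.01 × 0.8926)) = √11.09 = 3.331 rad/s.
Period = 2π/ω = 1.887 s.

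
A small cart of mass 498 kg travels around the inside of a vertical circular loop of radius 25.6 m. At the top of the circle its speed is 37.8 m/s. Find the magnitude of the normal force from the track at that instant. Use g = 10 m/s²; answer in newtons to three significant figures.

22800 N

At the top, both N and the weight mg point inward (toward the centre), so N + mg = mv²/r.
N = m(v²/r − g) = 498 × ((37.8)²/25.6 − 10.0) = 498 × (55.81 − 10.0) = 498 × 45.81 = 22820 N.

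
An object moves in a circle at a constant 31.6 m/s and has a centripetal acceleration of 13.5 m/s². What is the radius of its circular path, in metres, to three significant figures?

74.0 m

a_c = v²/r ⇒ r = v²/a_c = (31.6)²/13.5 = 998.6/13.5 = 73.97 m.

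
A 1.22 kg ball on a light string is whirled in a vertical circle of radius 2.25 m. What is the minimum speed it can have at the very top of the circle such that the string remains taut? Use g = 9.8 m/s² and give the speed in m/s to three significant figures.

At the highest point the centre is directly below, so both the weight and T act inward: T + mg = mv²/r.
At minimum speed T → 0, so mg = mv_min²/r ⇒ v_min = √(g r) = √(9.8 × 2.25) = 4.696 m/s.

4.70 m/s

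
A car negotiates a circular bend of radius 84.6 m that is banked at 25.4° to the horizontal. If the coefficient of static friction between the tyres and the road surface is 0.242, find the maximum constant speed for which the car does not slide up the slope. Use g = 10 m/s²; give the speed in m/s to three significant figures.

26.2 m/s

At the maximum speed, friction acts down the slope at its limiting value f = μN. Radially (horizontal, toward centre): N sinθ + μN cosθ = mv²/r. Vertically: N cosθ − μN sinθ = mg.
Dividing: v² = r g (sinθ + μcosθ)/(cosθ − μsinθ).
sinθ + μcosθ = 0.4289 + 0.242×0.9033 = 0.6475; cosθ − μsinθ = 0.9033 − 0.242×0.4289 = 0.7995.
v² = 84.6 × 10.0 × 0.6475/0.7995 = 685.2 m²/s², so v = 26.18 m/s.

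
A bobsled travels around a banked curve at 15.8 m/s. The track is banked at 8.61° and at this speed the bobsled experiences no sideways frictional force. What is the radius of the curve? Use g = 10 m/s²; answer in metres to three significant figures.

165 m

Frictionless banking: tanθ = v²/(rg), so r = v²/(g tanθ).
r = (15.8)²/(10.0 × tan 8.61°) = 249.6/(10.0 × 0.1514) = 249.6/1.514 = 164.9 m.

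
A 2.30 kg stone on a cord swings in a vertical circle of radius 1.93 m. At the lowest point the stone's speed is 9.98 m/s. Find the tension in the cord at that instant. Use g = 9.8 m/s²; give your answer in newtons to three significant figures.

At the lowest point, T points up (toward the centre) and the weight mg points down (away from the centre), so the net inward force is T − mg = mv²/r.
T = m(v²/r + g) = 2.30 × ((9.98)²/1.93 + 9.8) = 2.30 × (51.61 + 9.8) = 2.30 × 61.41 = 141.2 N.

141 N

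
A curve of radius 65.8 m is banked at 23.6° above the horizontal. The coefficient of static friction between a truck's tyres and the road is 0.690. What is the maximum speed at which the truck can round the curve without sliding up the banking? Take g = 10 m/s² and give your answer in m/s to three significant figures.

32.6 m/s

At the maximum speed, friction acts down the slope at its limiting value f = μN. Radially (horizontal, toward centre): N sinθ + μN cosθ = mv²/r. Vertically: N cosθ − μN sinθ = mg.
Dividing: v² = r g (sinθ + μcosθ)/(cosθ − μsinθ).
sinθ + μcosθ = 0.4003 + 0.690×0.9164 = 1.033; cosθ − μsinθ = 0.9164 − 0.690×0.4003 = 0.6401.
v² = 65.8 × 10.0 × 1.033/0.6401 = 1061 m²/s², so v = 32.58 m/s.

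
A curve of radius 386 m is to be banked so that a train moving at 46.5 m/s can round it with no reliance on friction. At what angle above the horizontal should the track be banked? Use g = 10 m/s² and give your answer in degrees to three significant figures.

With no friction, the horizontal component of the normal force provides the centripetal force: N sinθ = mv²/r, while N cosθ = mg vertically.
Dividing: tanθ = v²/(r g) = (46.5)²/(386 × 10.0) = 2162/3860 = 0.5602.
θ = arctan(0.5602) = 29.26°.

29.3°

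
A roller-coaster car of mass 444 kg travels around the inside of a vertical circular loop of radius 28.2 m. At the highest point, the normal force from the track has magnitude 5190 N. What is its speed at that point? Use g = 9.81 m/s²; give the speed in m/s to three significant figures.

24.6 m/s

At the top, N + mg = mv²/r, so v = √(r(N/m + g)) = √(28.2 × (5190/444 + 9.81)) = √(28.2 × 21.50) = √606.3 = 24.62 m/s.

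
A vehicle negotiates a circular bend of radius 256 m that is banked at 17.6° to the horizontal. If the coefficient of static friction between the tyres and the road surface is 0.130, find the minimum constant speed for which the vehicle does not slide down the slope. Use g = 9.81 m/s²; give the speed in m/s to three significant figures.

21.2 m/s

At the minimum speed, friction acts up the slope at its limiting value f = μN. Radially (horizontal, toward centre): N sinθ − μN cosθ = mv²/r. Vertically: N cosθ + μN sinθ = mg.
Dividing: v² = r g (sinθ − μcosθ)/(cosθ + μsinθ).
sinθ − μcosθ = 0.3024 − 0.130×0.9532 = 0.1785; cosθ + μsinθ = 0.9532 + 0.130×0.3024 = 0.9925.
v² = 256 × 9.81 × 0.1785/0.9925 = 451.6 m²/s², so v = 21.25 m/s.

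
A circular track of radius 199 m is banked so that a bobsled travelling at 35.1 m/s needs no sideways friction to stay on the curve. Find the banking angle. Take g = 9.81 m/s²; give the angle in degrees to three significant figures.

32.3°

For a frictionless banked turn: horizontally N sinθ = mv²/r and vertically N cosθ = mg.
Dividing: tanθ = v²/(r g) = (35.1)²/(199 × 9.81) = 1232/1952 = 0.6311.
θ = arctan(0.6311) = 32.26°.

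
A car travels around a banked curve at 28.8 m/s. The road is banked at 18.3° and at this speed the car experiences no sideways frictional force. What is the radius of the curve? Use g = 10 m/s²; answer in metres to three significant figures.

Frictionless banking: tanθ = v²/(rg), so r = v²/(g tanθ).
r = (28.8)²/(10.0 × tan 18.3°) = 829.4/(10.0 × 0.3307) = 829.4/3.307 = 250.8 m.

251 m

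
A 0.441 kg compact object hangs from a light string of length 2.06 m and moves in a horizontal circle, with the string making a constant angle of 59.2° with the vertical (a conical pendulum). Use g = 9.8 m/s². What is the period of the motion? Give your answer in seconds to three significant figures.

r = L sinθ = 1.769 m. From T sinθ = mω²r and T cosθ = mg: tanθ = ω²r/g, so ω² = g tanθ / r = g/(L cosθ).
ω = √(g/(L cosθ)) = √(9.8/(2.06 × 0.5120)) = √9.291 = 3.048 rad/s.
Period = 2π/ω = 2.061 s.

2.06 s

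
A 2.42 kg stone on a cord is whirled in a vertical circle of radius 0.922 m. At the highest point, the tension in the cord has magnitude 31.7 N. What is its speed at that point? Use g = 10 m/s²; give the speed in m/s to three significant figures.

At the top, T + mg = mv²/r, so v = √(r(T/m + g)) = √(0.922 × (31.7/2.42 + 10.0)) = √(0.922 × 23.10) = √21.30 = 4.615 m/s.

4.61 m/s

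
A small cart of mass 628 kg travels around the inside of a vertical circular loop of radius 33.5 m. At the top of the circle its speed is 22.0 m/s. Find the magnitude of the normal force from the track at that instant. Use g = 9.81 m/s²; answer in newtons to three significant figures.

2910 N

At the top, both N and the weight mg point inward (toward the centre), so N + mg = mv²/r.
N = m(v²/r − g) = 628 × ((22.0)²/33.5 − 9.81) = 628 × (14.45 − 9.81) = 628 × 4.638 = 2913 N.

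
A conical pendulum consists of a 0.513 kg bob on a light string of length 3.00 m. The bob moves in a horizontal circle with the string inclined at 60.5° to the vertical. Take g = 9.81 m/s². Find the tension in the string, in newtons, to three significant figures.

10.2 N

Vertically the bob has no acceleration, so T cosθ = mg.
T = mg/cosθ = 0.513 × 9.81 / cos 60.5° = 5.033/0.4924 = 10.22 N.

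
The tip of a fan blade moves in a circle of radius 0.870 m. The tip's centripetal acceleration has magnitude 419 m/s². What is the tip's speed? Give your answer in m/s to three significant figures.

19.1 m/s

a_c = v²/r ⇒ v = √(a_c · r) = √(419 × 0.870) = √364.5 = 19.09 m/s.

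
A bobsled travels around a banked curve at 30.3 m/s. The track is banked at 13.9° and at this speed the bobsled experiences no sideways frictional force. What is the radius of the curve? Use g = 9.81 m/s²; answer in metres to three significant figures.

378 m

Frictionless banking: tanθ = v²/(rg), so r = v²/(g tanθ).
r = (30.3)²/(9.81 × tan 13.9°) = 918.1/(9.81 × 0.2475) = 918.1/2.428 = 378.2 m.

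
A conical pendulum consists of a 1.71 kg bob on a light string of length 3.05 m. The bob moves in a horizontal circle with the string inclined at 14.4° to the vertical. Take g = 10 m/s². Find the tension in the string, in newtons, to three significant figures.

17.7 N

Vertically the bob has no acceleration, so T cosθ = mg.
T = mg/cosθ = 1.71 × 10.0 / cos 14.4° = 17.10/0.9686 = 17.65 N.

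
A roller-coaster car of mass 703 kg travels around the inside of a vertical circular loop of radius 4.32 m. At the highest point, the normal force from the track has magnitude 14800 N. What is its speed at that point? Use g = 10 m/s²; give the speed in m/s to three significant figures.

11.6 m/s

At the top, N + mg = mv²/r, so v = √(r(N/m + g)) = √(4.32 × (14800/703 + 10.0)) = √(4.32 × 31.05) = √134.1 = 11.58 m/s.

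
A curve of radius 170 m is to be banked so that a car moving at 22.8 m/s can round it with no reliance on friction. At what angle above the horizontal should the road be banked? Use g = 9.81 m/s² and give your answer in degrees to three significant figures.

17.3°

For a frictionless banked turn: horizontally N sinθ = mv²/r and vertically N cosθ = mg.
Dividing: tanθ = v²/(r g) = (22.8)²/(170 × 9.81) = 519.8/1668 = 0.3117.
θ = arctan(0.3117) = 17.31°.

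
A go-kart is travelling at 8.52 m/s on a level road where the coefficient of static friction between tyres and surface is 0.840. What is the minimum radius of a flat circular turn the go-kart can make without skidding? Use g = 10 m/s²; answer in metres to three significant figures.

At the limit, μ_s m g = m v²/r, so r_min = v²/(μ_s g) = (8.52)²/(0.840 × 10.0) = 72.59/8.400 = 8.642 m.

8.64 m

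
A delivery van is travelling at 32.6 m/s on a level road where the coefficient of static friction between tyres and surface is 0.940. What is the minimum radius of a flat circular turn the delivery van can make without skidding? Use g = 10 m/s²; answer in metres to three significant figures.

113 m

At the limit, μ_s m g = m v²/r, so r_min = v²/(μ_s g) = (32.6)²/(0.940 × 10.0) = 1063/9.400 = 113.1 m.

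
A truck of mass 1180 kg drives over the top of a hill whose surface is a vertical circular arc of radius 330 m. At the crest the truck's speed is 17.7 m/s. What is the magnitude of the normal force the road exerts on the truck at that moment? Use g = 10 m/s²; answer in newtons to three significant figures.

At the crest the centripetal acceleration points downward (toward the centre of the arc), so mg − N = mv²/r.
N = m(g − v²/r) = 1180 × (10.0 − (17.7)²/330) = 1180 × (10.0 − 0.9494) = 1180 × 9.051 = 10680 N.

10700 N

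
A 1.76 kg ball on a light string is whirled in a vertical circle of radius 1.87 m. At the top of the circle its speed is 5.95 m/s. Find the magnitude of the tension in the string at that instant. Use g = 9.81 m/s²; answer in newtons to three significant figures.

At the top, both T and the weight mg point inward (toward the centre), so T + mg = mv²/r.
T = m(v²/r − g) = 1.76 × ((5.95)²/1.87 − 9.81) = 1.76 × (18.93 − 9.81) = 1.76 × 9.122 = 16.05 N.

16.1 N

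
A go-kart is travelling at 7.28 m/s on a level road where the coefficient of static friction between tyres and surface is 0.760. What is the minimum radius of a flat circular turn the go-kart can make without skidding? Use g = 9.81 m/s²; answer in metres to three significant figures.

At the limit, μ_s m g = m v²/r, so r_min = v²/(μ_s g) = (7.28)²/(0.760 × 9.81) = 53.00/7.456 = 7.109 m.

7.11 m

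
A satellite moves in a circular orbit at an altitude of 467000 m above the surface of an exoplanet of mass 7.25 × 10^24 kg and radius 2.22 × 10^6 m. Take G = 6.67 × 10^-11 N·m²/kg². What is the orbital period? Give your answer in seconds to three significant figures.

r = R + h = 2.22 × 10^6 + 467000 = 2.687 × 10^6 m. Gravity provides the centripetal force: G M m / r² = m v² / r ⇒ v = √(GM/r) = 13420 m/s.
T = 2πr/v = 2π × 2.687 × 10^6 / 13420 = 1258 s.

1260 s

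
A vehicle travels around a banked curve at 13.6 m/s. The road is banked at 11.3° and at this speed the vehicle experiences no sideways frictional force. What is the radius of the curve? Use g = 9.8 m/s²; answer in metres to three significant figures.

Frictionless banking: tanθ = v²/(rg), so r = v²/(g tanθ).
r = (13.6)²/(9.8 × tan 11.3°) = 185.0/(9.8 × 0.1998) = 185.0/1.958 = 94.45 m.

94.5 m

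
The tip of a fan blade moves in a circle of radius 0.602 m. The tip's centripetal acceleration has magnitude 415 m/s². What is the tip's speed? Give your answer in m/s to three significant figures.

15.8 m/s

a_c = v²/r ⇒ v = √(a_c · r) = √(415 × 0.602) = √249.8 = 15.81 m/s.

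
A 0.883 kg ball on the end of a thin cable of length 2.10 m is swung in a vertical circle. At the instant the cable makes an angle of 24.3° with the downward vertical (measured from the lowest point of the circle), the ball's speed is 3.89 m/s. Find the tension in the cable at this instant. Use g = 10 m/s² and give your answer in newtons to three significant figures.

14.4 N

Take the radial direction toward the centre of the circle as positive. The component of the weight along the string toward the centre is −mg cos φ (φ measured from the bottom), so Newton's second law along the string gives T − mg cos φ = m v²/r.
cos 24.3° = 0.9114, so T = m(v²/r + g cos φ) = 0.883 × ((3.89)²/2.10 + 10.0 × 0.9114) = 0.883 × (7.206 + (9.114)) = 0.883 × 16.32 = 14.41 N.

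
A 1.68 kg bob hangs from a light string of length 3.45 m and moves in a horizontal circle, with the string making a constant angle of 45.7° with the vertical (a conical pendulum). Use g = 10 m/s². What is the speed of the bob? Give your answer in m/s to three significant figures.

5.03 m/s

The radius of the circle is r = L sinθ = 3.45 × sin 45.7° = 2.469 m.
Horizontally T sinθ = mv²/r and vertically T cosθ = mg, so tanθ = v²/(rg).
v = √(r g tanθ) = √(2.469 × 10.0 × 1.025) = √25.30 = 5.030 m/s.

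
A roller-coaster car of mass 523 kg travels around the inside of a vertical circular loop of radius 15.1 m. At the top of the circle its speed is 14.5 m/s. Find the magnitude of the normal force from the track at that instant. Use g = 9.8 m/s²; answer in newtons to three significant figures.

At the top, both N and the weight mg point inward (toward the centre), so N + mg = mv²/r.
N = m(v²/r − g) = 523 × ((14.5)²/15.1 − 9.8) = 523 × (13.92 − 9.8) = 523 × 4.124 = 2157 N.

2160 N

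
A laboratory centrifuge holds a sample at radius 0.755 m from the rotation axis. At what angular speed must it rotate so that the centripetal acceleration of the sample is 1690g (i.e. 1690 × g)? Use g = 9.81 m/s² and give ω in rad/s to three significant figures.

Centripetal acceleration a_c = ω²r. Setting ω²r = 1690g:
ω = √(1690g / r) = √(1690 × 9.81 / 0.755) = √21960 = 148.2 rad/s.

148 rad/s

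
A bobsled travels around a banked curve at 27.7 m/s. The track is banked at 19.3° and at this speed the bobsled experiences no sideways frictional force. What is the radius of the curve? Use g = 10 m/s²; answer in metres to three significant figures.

Frictionless banking: tanθ = v²/(rg), so r = v²/(g tanθ).
r = (27.7)²/(10.0 × tan 19.3°) = 767.3/(10.0 × 0.3502) = 767.3/3.502 = 219.1 m.

219 m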